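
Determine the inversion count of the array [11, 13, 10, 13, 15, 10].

Finding inversions in [11, 13, 10, 13, 15, 10]:

(0, 2): arr[0]=11 > arr[2]=10
(0, 5): arr[0]=11 > arr[5]=10
(1, 2): arr[1]=13 > arr[2]=10
(1, 5): arr[1]=13 > arr[5]=10
(3, 5): arr[3]=13 > arr[5]=10
(4, 5): arr[4]=15 > arr[5]=10

Total inversions: 6

The array has 6 inversion(s): (0,2), (0,5), (1,2), (1,5), (3,5), (4,5). Each pair (i,j) satisfies i < j and arr[i] > arr[j].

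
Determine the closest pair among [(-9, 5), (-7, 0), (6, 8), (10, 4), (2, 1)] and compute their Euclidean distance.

Computing all pairwise distances among 5 points:

d((-9, 5), (-7, 0)) = 5.3852 <-- minimum
d((-9, 5), (6, 8)) = 15.2971
d((-9, 5), (10, 4)) = 19.0263
d((-9, 5), (2, 1)) = 11.7047
d((-7, 0), (6, 8)) = 15.2643
d((-7, 0), (10, 4)) = 17.4642
d((-7, 0), (2, 1)) = 9.0554
d((6, 8), (10, 4)) = 5.6569
d((6, 8), (2, 1)) = 8.0623
d((10, 4), (2, 1)) = 8.544

Closest pair: (-9, 5) and (-7, 0) with distance 5.3852

The closest pair is (-9, 5) and (-7, 0) with Euclidean distance 5.3852. For 5 points, brute-force pairwise comparison is shown above. For large n, the divide-and-conquer algorithm (sort by x, recurse on halves, check the dividing strip) achieves O(n log n).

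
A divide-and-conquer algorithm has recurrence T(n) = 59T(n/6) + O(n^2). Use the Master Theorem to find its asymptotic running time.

Master Theorem for T(n) = 59T(n/6) + O(n^2):

a = 59, b = 6, c = 2
log_b(a) = log_6(59) = 2.2757

Case 1: c = 2 < log_6(59) = 2.2757
T(n) = O(n^(log_6 59))

For T(n) = 59T(n/6) + O(n^2): log_6(59) = 2.2757. This is Case 1 of the Master Theorem (c < log_b(a), work dominated by leaves), giving O(n^(log_6 59)).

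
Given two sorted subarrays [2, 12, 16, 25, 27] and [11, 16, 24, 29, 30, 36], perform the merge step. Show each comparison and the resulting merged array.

Merging process:

Compare 2 vs 11: take 2 from left. Merged: [2]
Compare 12 vs 11: take 11 from right. Merged: [2, 11]
Compare 12 vs 16: take 12 from left. Merged: [2, 11, 12]
Compare 16 vs 16: take 16 from left. Merged: [2, 11, 12, 16]
Compare 25 vs 16: take 16 from right. Merged: [2, 11, 12, 16, 16]
Compare 25 vs 24: take 24 from right. Merged: [2, 11, 12, 16, 16, 24]
Compare 25 vs 29: take 25 from left. Merged: [2, 11, 12, 16, 16, 24, 25]
Compare 27 vs 29: take 27 from left. Merged: [2, 11, 12, 16, 16, 24, 25, 27]
Append remaining from right: [29, 30, 36]. Merged: [2, 11, 12, 16, 16, 24, 25, 27, 29, 30, 36]

Final merged array: [2, 11, 12, 16, 16, 24, 25, 27, 29, 30, 36]
Total comparisons: 8

The merged array is [2, 11, 12, 16, 16, 24, 25, 27, 29, 30, 36], requiring 8 comparisons. The merge step runs in O(n) time where n is the total number of elements.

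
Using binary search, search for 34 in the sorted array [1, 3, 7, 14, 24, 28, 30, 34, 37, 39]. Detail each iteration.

Binary search for 34 in [1, 3, 7, 14, 24, 28, 30, 34, 37, 39]:

lo=0, hi=9, mid=4, arr[mid]=24 -> 24 < 34, search right half
lo=5, hi=9, mid=7, arr[mid]=34 -> Found target at index 7!

Binary search finds 34 at index 7 after 2 comparisons. The search repeatedly halves the search space by comparing with the middle element.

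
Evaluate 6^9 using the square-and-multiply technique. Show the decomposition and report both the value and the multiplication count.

Computing 6^9 by squaring (build up from 6^1; each line after the first costs one multiplication):

6^1 = 6
6^2 = (6^1)^2 = 6^2 = 36
6^4 = (6^2)^2 = 36^2 = 1296
6^8 = (6^4)^2 = 1296^2 = 1679616
6^9 = 6 * 6^8 = 6 * 1679616 = 10077696

Result: 10077696
Multiplications needed: 4 (4 lines after 6^1)

6^9 = 10077696. Using exponentiation by squaring, this requires 4 multiplications. The key idea: if the exponent is even, square the half-power; if odd, multiply by the base once.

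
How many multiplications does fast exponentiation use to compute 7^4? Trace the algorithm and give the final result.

Computing 7^4 by squaring (build up from 7^1; each line after the first costs one multiplication):

7^1 = 7
7^2 = (7^1)^2 = 7^2 = 49
7^4 = (7^2)^2 = 49^2 = 2401

Result: 2401
Multiplications needed: 2 (2 lines after 7^1)

7^4 = 2401. Using exponentiation by squaring, this requires 2 multiplications. The key idea: if the exponent is even, square the half-power; if odd, multiply by the base once.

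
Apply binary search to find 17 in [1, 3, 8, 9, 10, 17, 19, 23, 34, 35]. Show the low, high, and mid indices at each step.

Binary search for 17 in [1, 3, 8, 9, 10, 17, 19, 23, 34, 35]:

lo=0, hi=9, mid=4, arr[mid]=10 -> 10 < 17, search right half
lo=5, hi=9, mid=7, arr[mid]=23 -> 23 > 17, search left half
lo=5, hi=6, mid=5, arr[mid]=17 -> Found target at index 5!

Binary search finds 17 at index 5 after 3 comparisons. The search repeatedly halves the search space by comparing with the middle element.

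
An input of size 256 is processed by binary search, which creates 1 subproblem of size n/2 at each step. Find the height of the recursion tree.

For divide and conquer with division factor 2:

Problem sizes at each level:
Level 0: 256
Level 1: 128
Level 2: 64
Level 3: 32
Level 4: 16
Level 5: 8
Level 6: 4
Level 7: 2
Level 8: 1

The root is level 0 and the size-1 base case is level 8 (the tree spans levels 0 through 8, i.e. 9 levels counting the root), so the depth is the number of divisions: log_2(256) = 8

The recursion tree depth is log_2(256) = 8. At each level, the problem size is divided by 2, so it takes 8 divisions to reduce to a base case of size 1. The algorithm makes 1 recursive call at each level.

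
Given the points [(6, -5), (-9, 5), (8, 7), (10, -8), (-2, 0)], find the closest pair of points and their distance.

Computing all pairwise distances among 5 points:

d((6, -5), (-9, 5)) = 18.0278
d((6, -5), (8, 7)) = 12.1655
d((6, -5), (10, -8)) = 5.0 <-- minimum
d((6, -5), (-2, 0)) = 9.434
d((-9, 5), (8, 7)) = 17.1172
d((-9, 5), (10, -8)) = 23.0217
d((-9, 5), (-2, 0)) = 8.6023
d((8, 7), (10, -8)) = 15.1327
d((8, 7), (-2, 0)) = 12.2066
d((10, -8), (-2, 0)) = 14.4222

Closest pair: (6, -5) and (10, -8) with distance 5.0

The closest pair is (6, -5) and (10, -8) with Euclidean distance 5.0. For 5 points, brute-force pairwise comparison is shown above. For large n, the divide-and-conquer algorithm (sort by x, recurse on halves, check the dividing strip) achieves O(n log n).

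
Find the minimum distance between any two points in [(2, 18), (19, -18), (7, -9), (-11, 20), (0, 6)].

Computing all pairwise distances among 5 points:

d((2, 18), (19, -18)) = 39.8121
d((2, 18), (7, -9)) = 27.4591
d((2, 18), (-11, 20)) = 13.1529
d((2, 18), (0, 6)) = 12.1655 <-- minimum
d((19, -18), (7, -9)) = 15.0
d((19, -18), (-11, 20)) = 48.4149
d((19, -18), (0, 6)) = 30.6105
d((7, -9), (-11, 20)) = 34.1321
d((7, -9), (0, 6)) = 16.5529
d((-11, 20), (0, 6)) = 17.8045

Closest pair: (2, 18) and (0, 6) with distance 12.1655

The closest pair is (2, 18) and (0, 6) with Euclidean distance 12.1655. For 5 points, brute-force pairwise comparison is shown above. For large n, the divide-and-conquer algorithm (sort by x, recurse on halves, check the dividing strip) achieves O(n log n).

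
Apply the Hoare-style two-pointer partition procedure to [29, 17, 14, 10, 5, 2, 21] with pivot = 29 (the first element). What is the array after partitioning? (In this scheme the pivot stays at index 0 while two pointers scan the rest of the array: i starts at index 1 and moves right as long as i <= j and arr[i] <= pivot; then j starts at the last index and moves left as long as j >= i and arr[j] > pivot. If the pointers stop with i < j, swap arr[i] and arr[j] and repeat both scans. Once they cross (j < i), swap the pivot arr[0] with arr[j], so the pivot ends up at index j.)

Hoare-style two-pointer partition with pivot = 29:

Initial array: [29, 17, 14, 10, 5, 2, 21]

Pointers start at i = 1, j = 6.
i ends at 7, j ends at 6: the pointers have crossed (j < i), so scanning stops.

Swap pivot arr[0] with arr[6] to place pivot at position 6: [21, 17, 14, 10, 5, 2, 29]
Pivot position: 6

After partitioning with pivot 29, the array becomes [21, 17, 14, 10, 5, 2, 29]. The pivot is placed at index 6. All elements to the left of the pivot are <= 29, and all elements to the right are > 29.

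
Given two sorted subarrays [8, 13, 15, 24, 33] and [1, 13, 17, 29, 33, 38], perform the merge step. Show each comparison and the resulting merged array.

Merging process:

Compare 8 vs 1: take 1 from right. Merged: [1]
Compare 8 vs 13: take 8 from left. Merged: [1, 8]
Compare 13 vs 13: take 13 from left. Merged: [1, 8, 13]
Compare 15 vs 13: take 13 from right. Merged: [1, 8, 13, 13]
Compare 15 vs 17: take 15 from left. Merged: [1, 8, 13, 13, 15]
Compare 24 vs 17: take 17 from right. Merged: [1, 8, 13, 13, 15, 17]
Compare 24 vs 29: take 24 from left. Merged: [1, 8, 13, 13, 15, 17, 24]
Compare 33 vs 29: take 29 from right. Merged: [1, 8, 13, 13, 15, 17, 24, 29]
Compare 33 vs 33: take 33 from left. Merged: [1, 8, 13, 13, 15, 17, 24, 29, 33]
Append remaining from right: [33, 38]. Merged: [1, 8, 13, 13, 15, 17, 24, 29, 33, 33, 38]

Final merged array: [1, 8, 13, 13, 15, 17, 24, 29, 33, 33, 38]
Total comparisons: 9

The merged array is [1, 8, 13, 13, 15, 17, 24, 29, 33, 33, 38], requiring 9 comparisons. The merge step runs in O(n) time where n is the total number of elements.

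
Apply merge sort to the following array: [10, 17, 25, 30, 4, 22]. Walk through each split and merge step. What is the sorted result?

Merge sort trace:

Split: [10, 17, 25, 30, 4, 22] -> [10, 17, 25] and [30, 4, 22]
  Split: [10, 17, 25] -> [10] and [17, 25]
    Split: [17, 25] -> [17] and [25]
    Merge: [17] + [25] -> [17, 25]
  Merge: [10] + [17, 25] -> [10, 17, 25]
  Split: [30, 4, 22] -> [30] and [4, 22]
    Split: [4, 22] -> [4] and [22]
    Merge: [4] + [22] -> [4, 22]
  Merge: [30] + [4, 22] -> [4, 22, 30]
Merge: [10, 17, 25] + [4, 22, 30] -> [4, 10, 17, 22, 25, 30]

Final sorted array: [4, 10, 17, 22, 25, 30]

The merge sort proceeds by recursively splitting the array and merging sorted halves.
After all merges, the sorted array is [4, 10, 17, 22, 25, 30].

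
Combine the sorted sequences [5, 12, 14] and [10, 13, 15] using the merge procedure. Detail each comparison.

Merging process:

Compare 5 vs 10: take 5 from left. Merged: [5]
Compare 12 vs 10: take 10 from right. Merged: [5, 10]
Compare 12 vs 13: take 12 from left. Merged: [5, 10, 12]
Compare 14 vs 13: take 13 from right. Merged: [5, 10, 12, 13]
Compare 14 vs 15: take 14 from left. Merged: [5, 10, 12, 13, 14]
Append remaining from right: [15]. Merged: [5, 10, 12, 13, 14, 15]

Final merged array: [5, 10, 12, 13, 14, 15]
Total comparisons: 5

The merged array is [5, 10, 12, 13, 14, 15], requiring 5 comparisons. The merge step runs in O(n) time where n is the total number of elements.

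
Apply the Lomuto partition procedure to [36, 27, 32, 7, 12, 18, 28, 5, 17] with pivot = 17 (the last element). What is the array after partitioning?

Lomuto partition with pivot = 17:

Initial array: [36, 27, 32, 7, 12, 18, 28, 5, 17]

arr[0]=36 > 17: no swap
arr[1]=27 > 17: no swap
arr[2]=32 > 17: no swap
arr[3]=7 <= 17: swap with position 0, array becomes [7, 27, 32, 36, 12, 18, 28, 5, 17]
arr[4]=12 <= 17: swap with position 1, array becomes [7, 12, 32, 36, 27, 18, 28, 5, 17]
arr[5]=18 > 17: no swap
arr[6]=28 > 17: no swap
arr[7]=5 <= 17: swap with position 2, array becomes [7, 12, 5, 36, 27, 18, 28, 32, 17]

Place pivot at position 3: [7, 12, 5, 17, 27, 18, 28, 32, 36]
Pivot position: 3

After partitioning with pivot 17, the array becomes [7, 12, 5, 17, 27, 18, 28, 32, 36]. The pivot is placed at index 3. All elements to the left of the pivot are <= 17, and all elements to the right are > 17.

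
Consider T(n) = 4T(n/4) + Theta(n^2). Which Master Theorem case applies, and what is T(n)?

Master Theorem for T(n) = 4T(n/4) + O(n^2):

a = 4, b = 4, c = 2
log_b(a) = log_4(4) = 1.0000

Case 3: c = 2 > log_4(4) = 1.0000
T(n) = O(n^2) = O(n^2)

For T(n) = 4T(n/4) + O(n^2): log_4(4) = 1.0000. This is Case 3 of the Master Theorem (c > log_b(a), work dominated by root), giving O(n^2).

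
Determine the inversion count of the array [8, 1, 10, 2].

Finding inversions in [8, 1, 10, 2]:

(0, 1): arr[0]=8 > arr[1]=1
(0, 3): arr[0]=8 > arr[3]=2
(2, 3): arr[2]=10 > arr[3]=2

Total inversions: 3

The array has 3 inversion(s): (0,1), (0,3), (2,3). Each pair (i,j) satisfies i < j and arr[i] > arr[j].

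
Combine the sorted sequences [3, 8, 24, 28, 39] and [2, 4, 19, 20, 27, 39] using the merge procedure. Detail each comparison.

Merging process:

Compare 3 vs 2: take 2 from right. Merged: [2]
Compare 3 vs 4: take 3 from left. Merged: [2, 3]
Compare 8 vs 4: take 4 from right. Merged: [2, 3, 4]
Compare 8 vs 19: take 8 from left. Merged: [2, 3, 4, 8]
Compare 24 vs 19: take 19 from right. Merged: [2, 3, 4, 8, 19]
Compare 24 vs 20: take 20 from right. Merged: [2, 3, 4, 8, 19, 20]
Compare 24 vs 27: take 24 from left. Merged: [2, 3, 4, 8, 19, 20, 24]
Compare 28 vs 27: take 27 from right. Merged: [2, 3, 4, 8, 19, 20, 24, 27]
Compare 28 vs 39: take 28 from left. Merged: [2, 3, 4, 8, 19, 20, 24, 27, 28]
Compare 39 vs 39: take 39 from left. Merged: [2, 3, 4, 8, 19, 20, 24, 27, 28, 39]
Append remaining from right: [39]. Merged: [2, 3, 4, 8, 19, 20, 24, 27, 28, 39, 39]

Final merged array: [2, 3, 4, 8, 19, 20, 24, 27, 28, 39, 39]
Total comparisons: 10

The merged array is [2, 3, 4, 8, 19, 20, 24, 27, 28, 39, 39], requiring 10 comparisons. The merge step runs in O(n) time where n is the total number of elements.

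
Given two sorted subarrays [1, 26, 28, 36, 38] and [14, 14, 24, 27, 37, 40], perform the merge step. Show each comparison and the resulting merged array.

Merging process:

Compare 1 vs 14: take 1 from left. Merged: [1]
Compare 26 vs 14: take 14 from right. Merged: [1, 14]
Compare 26 vs 14: take 14 from right. Merged: [1, 14, 14]
Compare 26 vs 24: take 24 from right. Merged: [1, 14, 14, 24]
Compare 26 vs 27: take 26 from left. Merged: [1, 14, 14, 24, 26]
Compare 28 vs 27: take 27 from right. Merged: [1, 14, 14, 24, 26, 27]
Compare 28 vs 37: take 28 from left. Merged: [1, 14, 14, 24, 26, 27, 28]
Compare 36 vs 37: take 36 from left. Merged: [1, 14, 14, 24, 26, 27, 28, 36]
Compare 38 vs 37: take 37 from right. Merged: [1, 14, 14, 24, 26, 27, 28, 36, 37]
Compare 38 vs 40: take 38 from left. Merged: [1, 14, 14, 24, 26, 27, 28, 36, 37, 38]
Append remaining from right: [40]. Merged: [1, 14, 14, 24, 26, 27, 28, 36, 37, 38, 40]

Final merged array: [1, 14, 14, 24, 26, 27, 28, 36, 37, 38, 40]
Total comparisons: 10

The merged array is [1, 14, 14, 24, 26, 27, 28, 36, 37, 38, 40], requiring 10 comparisons. The merge step runs in O(n) time where n is the total number of elements.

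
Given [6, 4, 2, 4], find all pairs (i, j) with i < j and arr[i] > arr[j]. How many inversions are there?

Finding inversions in [6, 4, 2, 4]:

(0, 1): arr[0]=6 > arr[1]=4
(0, 2): arr[0]=6 > arr[2]=2
(0, 3): arr[0]=6 > arr[3]=4
(1, 2): arr[1]=4 > arr[2]=2

Total inversions: 4

The array has 4 inversion(s): (0,1), (0,2), (0,3), (1,2). Each pair (i,j) satisfies i < j and arr[i] > arr[j].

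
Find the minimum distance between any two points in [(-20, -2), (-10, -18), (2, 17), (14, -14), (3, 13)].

Computing all pairwise distances among 5 points:

d((-20, -2), (-10, -18)) = 18.868
d((-20, -2), (2, 17)) = 29.0689
d((-20, -2), (14, -14)) = 36.0555
d((-20, -2), (3, 13)) = 27.4591
d((-10, -18), (2, 17)) = 37.0
d((-10, -18), (14, -14)) = 24.3311
d((-10, -18), (3, 13)) = 33.6155
d((2, 17), (14, -14)) = 33.2415
d((2, 17), (3, 13)) = 4.1231 <-- minimum
d((14, -14), (3, 13)) = 29.1548

Closest pair: (2, 17) and (3, 13) with distance 4.1231

The closest pair is (2, 17) and (3, 13) with Euclidean distance 4.1231. For 5 points, brute-force pairwise comparison is shown above. For large n, the divide-and-conquer algorithm (sort by x, recurse on halves, check the dividing strip) achieves O(n log n).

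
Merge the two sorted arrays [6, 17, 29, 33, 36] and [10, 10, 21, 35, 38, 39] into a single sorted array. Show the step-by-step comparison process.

Merging process:

Compare 6 vs 10: take 6 from left. Merged: [6]
Compare 17 vs 10: take 10 from right. Merged: [6, 10]
Compare 17 vs 10: take 10 from right. Merged: [6, 10, 10]
Compare 17 vs 21: take 17 from left. Merged: [6, 10, 10, 17]
Compare 29 vs 21: take 21 from right. Merged: [6, 10, 10, 17, 21]
Compare 29 vs 35: take 29 from left. Merged: [6, 10, 10, 17, 21, 29]
Compare 33 vs 35: take 33 from left. Merged: [6, 10, 10, 17, 21, 29, 33]
Compare 36 vs 35: take 35 from right. Merged: [6, 10, 10, 17, 21, 29, 33, 35]
Compare 36 vs 38: take 36 from left. Merged: [6, 10, 10, 17, 21, 29, 33, 35, 36]
Append remaining from right: [38, 39]. Merged: [6, 10, 10, 17, 21, 29, 33, 35, 36, 38, 39]

Final merged array: [6, 10, 10, 17, 21, 29, 33, 35, 36, 38, 39]
Total comparisons: 9

The merged array is [6, 10, 10, 17, 21, 29, 33, 35, 36, 38, 39], requiring 9 comparisons. The merge step runs in O(n) time where n is the total number of elements.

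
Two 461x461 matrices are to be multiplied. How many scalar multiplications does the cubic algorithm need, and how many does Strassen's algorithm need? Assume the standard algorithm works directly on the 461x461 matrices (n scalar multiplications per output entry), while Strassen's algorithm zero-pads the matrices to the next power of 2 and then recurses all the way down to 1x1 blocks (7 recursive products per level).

Matrix multiplication for 461x461 matrices:

Strassen's algorithm requires power-of-2 dimensions. Pad 461x461 to 512x512 (next power of 2).

Standard algorithm: 461^3 = 97972181 multiplications
Strassen's algorithm: 7^(log2(512)) = 7^9 = 40353607 multiplications
Savings: 97972181 - 40353607 = 57618574 multiplications

Standard: 97972181 multiplications (461^3). Strassen: 40353607 multiplications (7^9, after padding to 512x512). Strassen reduces 8 recursive multiplications to 7 at each level.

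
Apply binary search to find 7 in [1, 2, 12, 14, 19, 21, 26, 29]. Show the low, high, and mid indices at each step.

Binary search for 7 in [1, 2, 12, 14, 19, 21, 26, 29]:

lo=0, hi=7, mid=3, arr[mid]=14 -> 14 > 7, search left half
lo=0, hi=2, mid=1, arr[mid]=2 -> 2 < 7, search right half
lo=2, hi=2, mid=2, arr[mid]=12 -> 12 > 7, search left half
lo=2 > hi=1, target 7 not found

Binary search determines that 7 is not in the array after 3 comparisons. The search space was exhausted without finding the target.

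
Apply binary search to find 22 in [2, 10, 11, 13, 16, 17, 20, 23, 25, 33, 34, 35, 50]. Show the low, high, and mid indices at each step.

Binary search for 22 in [2, 10, 11, 13, 16, 17, 20, 23, 25, 33, 34, 35, 50]:

lo=0, hi=12, mid=6, arr[mid]=20 -> 20 < 22, search right half
lo=7, hi=12, mid=9, arr[mid]=33 -> 33 > 22, search left half
lo=7, hi=8, mid=7, arr[mid]=23 -> 23 > 22, search left half
lo=7 > hi=6, target 22 not found

Binary search determines that 22 is not in the array after 3 comparisons. The search space was exhausted without finding the target.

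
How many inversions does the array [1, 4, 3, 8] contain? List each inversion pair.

Finding inversions in [1, 4, 3, 8]:

(1, 2): arr[1]=4 > arr[2]=3

Total inversions: 1

The array has 1 inversion(s): (1,2). Each pair (i,j) satisfies i < j and arr[i] > arr[j].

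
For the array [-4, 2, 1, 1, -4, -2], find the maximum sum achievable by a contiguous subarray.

Using Kadane's algorithm on [-4, 2, 1, 1, -4, -2]:

Scanning through the array:
Position 1 (value 2): max_ending_here = 2, max_so_far = 2
Position 2 (value 1): max_ending_here = 3, max_so_far = 3
Position 3 (value 1): max_ending_here = 4, max_so_far = 4
Position 4 (value -4): max_ending_here = 0, max_so_far = 4
Position 5 (value -2): max_ending_here = -2, max_so_far = 4

Maximum subarray: [2, 1, 1]
Maximum sum: 4

The maximum subarray is [2, 1, 1] with sum 4. This subarray runs from index 1 to index 3.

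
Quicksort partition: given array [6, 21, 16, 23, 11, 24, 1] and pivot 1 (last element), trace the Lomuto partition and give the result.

Lomuto partition with pivot = 1:

Initial array: [6, 21, 16, 23, 11, 24, 1]

arr[0]=6 > 1: no swap
arr[1]=21 > 1: no swap
arr[2]=16 > 1: no swap
arr[3]=23 > 1: no swap
arr[4]=11 > 1: no swap
arr[5]=24 > 1: no swap

Place pivot at position 0: [1, 21, 16, 23, 11, 24, 6]
Pivot position: 0

After partitioning with pivot 1, the array becomes [1, 21, 16, 23, 11, 24, 6]. The pivot is placed at index 0. All elements to the left of the pivot are <= 1, and all elements to the right are > 1.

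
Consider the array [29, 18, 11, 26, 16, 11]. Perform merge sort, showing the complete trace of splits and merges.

Merge sort trace:

Split: [29, 18, 11, 26, 16, 11] -> [29, 18, 11] and [26, 16, 11]
  Split: [29, 18, 11] -> [29] and [18, 11]
    Split: [18, 11] -> [18] and [11]
    Merge: [18] + [11] -> [11, 18]
  Merge: [29] + [11, 18] -> [11, 18, 29]
  Split: [26, 16, 11] -> [26] and [16, 11]
    Split: [16, 11] -> [16] and [11]
    Merge: [16] + [11] -> [11, 16]
  Merge: [26] + [11, 16] -> [11, 16, 26]
Merge: [11, 18, 29] + [11, 16, 26] -> [11, 11, 16, 18, 26, 29]

Final sorted array: [11, 11, 16, 18, 26, 29]

The merge sort proceeds by recursively splitting the array and merging sorted halves.
After all merges, the sorted array is [11, 11, 16, 18, 26, 29].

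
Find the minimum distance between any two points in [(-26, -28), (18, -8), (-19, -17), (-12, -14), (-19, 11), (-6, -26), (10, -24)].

Computing all pairwise distances among 7 points:

d((-26, -28), (18, -8)) = 48.3322
d((-26, -28), (-19, -17)) = 13.0384
d((-26, -28), (-12, -14)) = 19.799
d((-26, -28), (-19, 11)) = 39.6232
d((-26, -28), (-6, -26)) = 20.0998
d((-26, -28), (10, -24)) = 36.2215
d((18, -8), (-19, -17)) = 38.0789
d((18, -8), (-12, -14)) = 30.5941
d((18, -8), (-19, 11)) = 41.5933
d((18, -8), (-6, -26)) = 30.0
d((18, -8), (10, -24)) = 17.8885
d((-19, -17), (-12, -14)) = 7.6158 <-- minimum
d((-19, -17), (-19, 11)) = 28.0
d((-19, -17), (-6, -26)) = 15.8114
d((-19, -17), (10, -24)) = 29.8329
d((-12, -14), (-19, 11)) = 25.9615
d((-12, -14), (-6, -26)) = 13.4164
d((-12, -14), (10, -24)) = 24.1661
d((-19, 11), (-6, -26)) = 39.2173
d((-19, 11), (10, -24)) = 45.4533
d((-6, -26), (10, -24)) = 16.1245

Closest pair: (-19, -17) and (-12, -14) with distance 7.6158

The closest pair is (-19, -17) and (-12, -14) with Euclidean distance 7.6158. For 7 points, brute-force pairwise comparison is shown above. For large n, the divide-and-conquer algorithm (sort by x, recurse on halves, check the dividing strip) achieves O(n log n).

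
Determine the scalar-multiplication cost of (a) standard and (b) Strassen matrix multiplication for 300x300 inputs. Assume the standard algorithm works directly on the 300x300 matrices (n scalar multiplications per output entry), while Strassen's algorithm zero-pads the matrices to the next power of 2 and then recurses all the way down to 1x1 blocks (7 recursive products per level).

Matrix multiplication for 300x300 matrices:

Strassen's algorithm requires power-of-2 dimensions. Pad 300x300 to 512x512 (next power of 2).

Standard algorithm: 300^3 = 27000000 multiplications
Strassen's algorithm: 7^(log2(512)) = 7^9 = 40353607 multiplications
Difference: 27000000 - 40353607 = -13353607 (Strassen uses MORE here due to padding overhead — for small or just-over-power-of-2 n, padding can outweigh the per-level savings)

Standard: 27000000 multiplications (300^3). Strassen: 40353607 multiplications (7^9, after padding to 512x512). Strassen reduces 8 recursive multiplications to 7 at each level.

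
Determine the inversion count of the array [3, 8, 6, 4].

Finding inversions in [3, 8, 6, 4]:

(1, 2): arr[1]=8 > arr[2]=6
(1, 3): arr[1]=8 > arr[3]=4
(2, 3): arr[2]=6 > arr[3]=4

Total inversions: 3

The array has 3 inversion(s): (1,2), (1,3), (2,3). Each pair (i,j) satisfies i < j and arr[i] > arr[j].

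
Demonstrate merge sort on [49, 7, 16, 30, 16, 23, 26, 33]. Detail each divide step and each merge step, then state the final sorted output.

Merge sort trace:

Split: [49, 7, 16, 30, 16, 23, 26, 33] -> [49, 7, 16, 30] and [16, 23, 26, 33]
  Split: [49, 7, 16, 30] -> [49, 7] and [16, 30]
    Split: [49, 7] -> [49] and [7]
    Merge: [49] + [7] -> [7, 49]
    Split: [16, 30] -> [16] and [30]
    Merge: [16] + [30] -> [16, 30]
  Merge: [7, 49] + [16, 30] -> [7, 16, 30, 49]
  Split: [16, 23, 26, 33] -> [16, 23] and [26, 33]
    Split: [16, 23] -> [16] and [23]
    Merge: [16] + [23] -> [16, 23]
    Split: [26, 33] -> [26] and [33]
    Merge: [26] + [33] -> [26, 33]
  Merge: [16, 23] + [26, 33] -> [16, 23, 26, 33]
Merge: [7, 16, 30, 49] + [16, 23, 26, 33] -> [7, 16, 16, 23, 26, 30, 33, 49]

Final sorted array: [7, 16, 16, 23, 26, 30, 33, 49]

The merge sort proceeds by recursively splitting the array and merging sorted halves.
After all merges, the sorted array is [7, 16, 16, 23, 26, 30, 33, 49].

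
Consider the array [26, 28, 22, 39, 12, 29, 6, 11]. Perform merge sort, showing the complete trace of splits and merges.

Merge sort trace:

Split: [26, 28, 22, 39, 12, 29, 6, 11] -> [26, 28, 22, 39] and [12, 29, 6, 11]
  Split: [26, 28, 22, 39] -> [26, 28] and [22, 39]
    Split: [26, 28] -> [26] and [28]
    Merge: [26] + [28] -> [26, 28]
    Split: [22, 39] -> [22] and [39]
    Merge: [22] + [39] -> [22, 39]
  Merge: [26, 28] + [22, 39] -> [22, 26, 28, 39]
  Split: [12, 29, 6, 11] -> [12, 29] and [6, 11]
    Split: [12, 29] -> [12] and [29]
    Merge: [12] + [29] -> [12, 29]
    Split: [6, 11] -> [6] and [11]
    Merge: [6] + [11] -> [6, 11]
  Merge: [12, 29] + [6, 11] -> [6, 11, 12, 29]
Merge: [22, 26, 28, 39] + [6, 11, 12, 29] -> [6, 11, 12, 22, 26, 28, 29, 39]

Final sorted array: [6, 11, 12, 22, 26, 28, 29, 39]

The merge sort proceeds by recursively splitting the array and merging sorted halves.
After all merges, the sorted array is [6, 11, 12, 22, 26, 28, 29, 39].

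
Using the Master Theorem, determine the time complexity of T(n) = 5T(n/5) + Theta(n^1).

Master Theorem for T(n) = 5T(n/5) + O(n^1):

a = 5, b = 5, c = 1
log_b(a) = log_5(5) = 1.0000

Case 2: c = 1 = log_5(5) = 1.0000
T(n) = O(n^1 log n) = O(n log n)

For T(n) = 5T(n/5) + O(n^1): log_5(5) = 1.0000. This is Case 2 of the Master Theorem (c = log_b(a), equal work at all levels), giving O(n log n).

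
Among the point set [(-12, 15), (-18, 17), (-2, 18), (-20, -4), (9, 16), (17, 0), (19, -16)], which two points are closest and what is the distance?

Computing all pairwise distances among 7 points:

d((-12, 15), (-18, 17)) = 6.3246 <-- minimum
d((-12, 15), (-2, 18)) = 10.4403
d((-12, 15), (-20, -4)) = 20.6155
d((-12, 15), (9, 16)) = 21.0238
d((-12, 15), (17, 0)) = 32.6497
d((-12, 15), (19, -16)) = 43.8406
d((-18, 17), (-2, 18)) = 16.0312
d((-18, 17), (-20, -4)) = 21.095
d((-18, 17), (9, 16)) = 27.0185
d((-18, 17), (17, 0)) = 38.9102
d((-18, 17), (19, -16)) = 49.5782
d((-2, 18), (-20, -4)) = 28.4253
d((-2, 18), (9, 16)) = 11.1803
d((-2, 18), (17, 0)) = 26.1725
d((-2, 18), (19, -16)) = 39.9625
d((-20, -4), (9, 16)) = 35.2278
d((-20, -4), (17, 0)) = 37.2156
d((-20, -4), (19, -16)) = 40.8044
d((9, 16), (17, 0)) = 17.8885
d((9, 16), (19, -16)) = 33.5261
d((17, 0), (19, -16)) = 16.1245

Closest pair: (-12, 15) and (-18, 17) with distance 6.3246

The closest pair is (-12, 15) and (-18, 17) with Euclidean distance 6.3246. For 7 points, brute-force pairwise comparison is shown above. For large n, the divide-and-conquer algorithm (sort by x, recurse on halves, check the dividing strip) achieves O(n log n).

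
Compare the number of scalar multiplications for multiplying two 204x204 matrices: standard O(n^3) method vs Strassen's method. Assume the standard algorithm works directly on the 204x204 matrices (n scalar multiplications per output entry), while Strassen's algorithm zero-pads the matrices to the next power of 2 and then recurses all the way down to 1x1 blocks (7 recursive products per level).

Matrix multiplication for 204x204 matrices:

Strassen's algorithm requires power-of-2 dimensions. Pad 204x204 to 256x256 (next power of 2).

Standard algorithm: 204^3 = 8489664 multiplications
Strassen's algorithm: 7^(log2(256)) = 7^8 = 5764801 multiplications
Savings: 8489664 - 5764801 = 2724863 multiplications

Standard: 8489664 multiplications (204^3). Strassen: 5764801 multiplications (7^8, after padding to 256x256). Strassen reduces 8 recursive multiplications to 7 at each level.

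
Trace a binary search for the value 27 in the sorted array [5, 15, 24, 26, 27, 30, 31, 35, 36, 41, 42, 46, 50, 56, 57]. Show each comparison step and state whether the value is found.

Binary search for 27 in [5, 15, 24, 26, 27, 30, 31, 35, 36, 41, 42, 46, 50, 56, 57]:

lo=0, hi=14, mid=7, arr[mid]=35 -> 35 > 27, search left half
lo=0, hi=6, mid=3, arr[mid]=26 -> 26 < 27, search right half
lo=4, hi=6, mid=5, arr[mid]=30 -> 30 > 27, search left half
lo=4, hi=4, mid=4, arr[mid]=27 -> Found target at index 4!

Binary search finds 27 at index 4 after 4 comparisons. The search repeatedly halves the search space by comparing with the middle element.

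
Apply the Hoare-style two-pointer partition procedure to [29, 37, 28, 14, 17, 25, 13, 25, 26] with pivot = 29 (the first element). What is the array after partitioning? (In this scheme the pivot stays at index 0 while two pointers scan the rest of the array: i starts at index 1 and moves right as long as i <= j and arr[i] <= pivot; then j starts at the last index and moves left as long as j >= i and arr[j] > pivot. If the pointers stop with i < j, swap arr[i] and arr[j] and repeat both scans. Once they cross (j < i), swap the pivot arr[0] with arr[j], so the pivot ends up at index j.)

Hoare-style two-pointer partition with pivot = 29:

Initial array: [29, 37, 28, 14, 17, 25, 13, 25, 26]

Pointers start at i = 1, j = 8.
i stops at index 1 (arr[1]=37 > 29), j stops at index 8 (arr[8]=26 <= 29): swap arr[1] and arr[8], array becomes [29, 26, 28, 14, 17, 25, 13, 25, 37]
i ends at 8, j ends at 7: the pointers have crossed (j < i), so scanning stops.

Swap pivot arr[0] with arr[7] to place pivot at position 7: [25, 26, 28, 14, 17, 25, 13, 29, 37]
Pivot position: 7

After partitioning with pivot 29, the array becomes [25, 26, 28, 14, 17, 25, 13, 29, 37]. The pivot is placed at index 7. All elements to the left of the pivot are <= 29, and all elements to the right are > 29.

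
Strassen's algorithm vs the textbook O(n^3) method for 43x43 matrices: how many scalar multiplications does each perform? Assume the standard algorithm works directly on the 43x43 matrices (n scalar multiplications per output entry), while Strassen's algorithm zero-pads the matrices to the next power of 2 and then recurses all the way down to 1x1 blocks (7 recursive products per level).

Matrix multiplication for 43x43 matrices:

Strassen's algorithm requires power-of-2 dimensions. Pad 43x43 to 64x64 (next power of 2).

Standard algorithm: 43^3 = 79507 multiplications
Strassen's algorithm: 7^(log2(64)) = 7^6 = 117649 multiplications
Difference: 79507 - 117649 = -38142 (Strassen uses MORE here due to padding overhead — for small or just-over-power-of-2 n, padding can outweigh the per-level savings)

Standard: 79507 multiplications (43^3). Strassen: 117649 multiplications (7^6, after padding to 64x64). Strassen reduces 8 recursive multiplications to 7 at each level.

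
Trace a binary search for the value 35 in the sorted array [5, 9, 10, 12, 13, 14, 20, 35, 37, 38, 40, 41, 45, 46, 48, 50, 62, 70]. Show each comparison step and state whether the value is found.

Binary search for 35 in [5, 9, 10, 12, 13, 14, 20, 35, 37, 38, 40, 41, 45, 46, 48, 50, 62, 70]:

lo=0, hi=17, mid=8, arr[mid]=37 -> 37 > 35, search left half
lo=0, hi=7, mid=3, arr[mid]=12 -> 12 < 35, search right half
lo=4, hi=7, mid=5, arr[mid]=14 -> 14 < 35, search right half
lo=6, hi=7, mid=6, arr[mid]=20 -> 20 < 35, search right half
lo=7, hi=7, mid=7, arr[mid]=35 -> Found target at index 7!

Binary search finds 35 at index 7 after 5 comparisons. The search repeatedly halves the search space by comparing with the middle element.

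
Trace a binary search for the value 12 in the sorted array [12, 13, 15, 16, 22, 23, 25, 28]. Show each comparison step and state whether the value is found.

Binary search for 12 in [12, 13, 15, 16, 22, 23, 25, 28]:

lo=0, hi=7, mid=3, arr[mid]=16 -> 16 > 12, search left half
lo=0, hi=2, mid=1, arr[mid]=13 -> 13 > 12, search left half
lo=0, hi=0, mid=0, arr[mid]=12 -> Found target at index 0!

Binary search finds 12 at index 0 after 3 comparisons. The search repeatedly halves the search space by comparing with the middle element.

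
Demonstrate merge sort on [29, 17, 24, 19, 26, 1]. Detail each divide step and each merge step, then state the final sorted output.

Merge sort trace:

Split: [29, 17, 24, 19, 26, 1] -> [29, 17, 24] and [19, 26, 1]
  Split: [29, 17, 24] -> [29] and [17, 24]
    Split: [17, 24] -> [17] and [24]
    Merge: [17] + [24] -> [17, 24]
  Merge: [29] + [17, 24] -> [17, 24, 29]
  Split: [19, 26, 1] -> [19] and [26, 1]
    Split: [26, 1] -> [26] and [1]
    Merge: [26] + [1] -> [1, 26]
  Merge: [19] + [1, 26] -> [1, 19, 26]
Merge: [17, 24, 29] + [1, 19, 26] -> [1, 17, 19, 24, 26, 29]

Final sorted array: [1, 17, 19, 24, 26, 29]

The merge sort proceeds by recursively splitting the array and merging sorted halves.
After all merges, the sorted array is [1, 17, 19, 24, 26, 29].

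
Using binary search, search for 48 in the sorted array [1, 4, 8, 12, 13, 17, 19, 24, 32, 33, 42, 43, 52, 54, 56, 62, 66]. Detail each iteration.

Binary search for 48 in [1, 4, 8, 12, 13, 17, 19, 24, 32, 33, 42, 43, 52, 54, 56, 62, 66]:

lo=0, hi=16, mid=8, arr[mid]=32 -> 32 < 48, search right half
lo=9, hi=16, mid=12, arr[mid]=52 -> 52 > 48, search left half
lo=9, hi=11, mid=10, arr[mid]=42 -> 42 < 48, search right half
lo=11, hi=11, mid=11, arr[mid]=43 -> 43 < 48, search right half
lo=12 > hi=11, target 48 not found

Binary search determines that 48 is not in the array after 4 comparisons. The search space was exhausted without finding the target.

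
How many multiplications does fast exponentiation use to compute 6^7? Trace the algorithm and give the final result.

Computing 6^7 by squaring (build up from 6^1; each line after the first costs one multiplication):

6^1 = 6
6^2 = (6^1)^2 = 6^2 = 36
6^3 = 6 * 6^2 = 6 * 36 = 216
6^6 = (6^3)^2 = 216^2 = 46656
6^7 = 6 * 6^6 = 6 * 46656 = 279936

Result: 279936
Multiplications needed: 4 (4 lines after 6^1)

6^7 = 279936. Using exponentiation by squaring, this requires 4 multiplications. The key idea: if the exponent is even, square the half-power; if odd, multiply by the base once.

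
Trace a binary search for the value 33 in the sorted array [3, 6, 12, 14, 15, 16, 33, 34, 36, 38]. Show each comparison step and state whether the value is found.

Binary search for 33 in [3, 6, 12, 14, 15, 16, 33, 34, 36, 38]:

lo=0, hi=9, mid=4, arr[mid]=15 -> 15 < 33, search right half
lo=5, hi=9, mid=7, arr[mid]=34 -> 34 > 33, search left half
lo=5, hi=6, mid=5, arr[mid]=16 -> 16 < 33, search right half
lo=6, hi=6, mid=6, arr[mid]=33 -> Found target at index 6!

Binary search finds 33 at index 6 after 4 comparisons. The search repeatedly halves the search space by comparing with the middle element.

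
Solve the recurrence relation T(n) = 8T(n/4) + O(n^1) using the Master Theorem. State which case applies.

Master Theorem for T(n) = 8T(n/4) + O(n^1):

a = 8, b = 4, c = 1
log_b(a) = log_4(8) = 1.5000

Case 1: c = 1 < log_4(8) = 1.5000
T(n) = O(n^(log_4 8))

For T(n) = 8T(n/4) + O(n^1): log_4(8) = 1.5000. This is Case 1 of the Master Theorem (c < log_b(a), work dominated by leaves), giving O(n^(log_4 8)).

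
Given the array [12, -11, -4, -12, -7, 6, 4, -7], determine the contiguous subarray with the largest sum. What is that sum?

Using Kadane's algorithm on [12, -11, -4, -12, -7, 6, 4, -7]:

Scanning through the array:
Position 1 (value -11): max_ending_here = 1, max_so_far = 12
Position 2 (value -4): max_ending_here = -3, max_so_far = 12
Position 3 (value -12): max_ending_here = -12, max_so_far = 12
Position 4 (value -7): max_ending_here = -7, max_so_far = 12
Position 5 (value 6): max_ending_here = 6, max_so_far = 12
Position 6 (value 4): max_ending_here = 10, max_so_far = 12
Position 7 (value -7): max_ending_here = 3, max_so_far = 12

Maximum subarray: [12]
Maximum sum: 12

The maximum subarray is [12] with sum 12. This subarray runs from index 0 to index 0.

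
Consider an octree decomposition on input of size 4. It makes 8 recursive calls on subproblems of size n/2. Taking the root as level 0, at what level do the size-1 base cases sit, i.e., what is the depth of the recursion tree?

For divide and conquer with division factor 2:

Problem sizes at each level:
Level 0: 4
Level 1: 2
Level 2: 1

The root is level 0 and the size-1 base case is level 2 (the tree spans levels 0 through 2, i.e. 3 levels counting the root), so the depth is the number of divisions: log_2(4) = 2

The recursion tree depth is log_2(4) = 2. At each level, the problem size is divided by 2, so it takes 2 divisions to reduce to a base case of size 1. The algorithm makes 8 recursive calls at each level.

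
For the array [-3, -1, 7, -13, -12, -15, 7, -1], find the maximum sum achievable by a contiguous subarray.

Using Kadane's algorithm on [-3, -1, 7, -13, -12, -15, 7, -1]:

Scanning through the array:
Position 1 (value -1): max_ending_here = -1, max_so_far = -1
Position 2 (value 7): max_ending_here = 7, max_so_far = 7
Position 3 (value -13): max_ending_here = -6, max_so_far = 7
Position 4 (value -12): max_ending_here = -12, max_so_far = 7
Position 5 (value -15): max_ending_here = -15, max_so_far = 7
Position 6 (value 7): max_ending_here = 7, max_so_far = 7
Position 7 (value -1): max_ending_here = 6, max_so_far = 7

Maximum subarray: [7]
Maximum sum: 7

The maximum subarray is [7] with sum 7. This subarray runs from index 2 to index 2.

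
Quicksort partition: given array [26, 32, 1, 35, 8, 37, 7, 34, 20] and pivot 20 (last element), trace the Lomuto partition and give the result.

Lomuto partition with pivot = 20:

Initial array: [26, 32, 1, 35, 8, 37, 7, 34, 20]

arr[0]=26 > 20: no swap
arr[1]=32 > 20: no swap
arr[2]=1 <= 20: swap with position 0, array becomes [1, 32, 26, 35, 8, 37, 7, 34, 20]
arr[3]=35 > 20: no swap
arr[4]=8 <= 20: swap with position 1, array becomes [1, 8, 26, 35, 32, 37, 7, 34, 20]
arr[5]=37 > 20: no swap
arr[6]=7 <= 20: swap with position 2, array becomes [1, 8, 7, 35, 32, 37, 26, 34, 20]
arr[7]=34 > 20: no swap

Place pivot at position 3: [1, 8, 7, 20, 32, 37, 26, 34, 35]
Pivot position: 3

After partitioning with pivot 20, the array becomes [1, 8, 7, 20, 32, 37, 26, 34, 35]. The pivot is placed at index 3. All elements to the left of the pivot are <= 20, and all elements to the right are > 20.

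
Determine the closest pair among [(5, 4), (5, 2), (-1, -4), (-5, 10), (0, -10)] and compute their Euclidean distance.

Computing all pairwise distances among 5 points:

d((5, 4), (5, 2)) = 2.0 <-- minimum
d((5, 4), (-1, -4)) = 10.0
d((5, 4), (-5, 10)) = 11.6619
d((5, 4), (0, -10)) = 14.8661
d((5, 2), (-1, -4)) = 8.4853
d((5, 2), (-5, 10)) = 12.8062
d((5, 2), (0, -10)) = 13.0
d((-1, -4), (-5, 10)) = 14.5602
d((-1, -4), (0, -10)) = 6.0828
d((-5, 10), (0, -10)) = 20.6155

Closest pair: (5, 4) and (5, 2) with distance 2.0

The closest pair is (5, 4) and (5, 2) with Euclidean distance 2.0. For 5 points, brute-force pairwise comparison is shown above. For large n, the divide-and-conquer algorithm (sort by x, recurse on halves, check the dividing strip) achieves O(n log n).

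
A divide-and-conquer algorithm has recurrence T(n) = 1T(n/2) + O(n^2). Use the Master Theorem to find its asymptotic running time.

Master Theorem for T(n) = 1T(n/2) + O(n^2):

a = 1, b = 2, c = 2
log_b(a) = log_2(1) = 0.0000

Case 3: c = 2 > log_2(1) = 0.0000
T(n) = O(n^2) = O(n^2)

For T(n) = 1T(n/2) + O(n^2): log_2(1) = 0.0000. This is Case 3 of the Master Theorem (c > log_b(a), work dominated by root), giving O(n^2).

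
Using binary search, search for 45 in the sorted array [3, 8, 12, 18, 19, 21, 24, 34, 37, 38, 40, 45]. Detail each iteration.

Binary search for 45 in [3, 8, 12, 18, 19, 21, 24, 34, 37, 38, 40, 45]:

lo=0, hi=11, mid=5, arr[mid]=21 -> 21 < 45, search right half
lo=6, hi=11, mid=8, arr[mid]=37 -> 37 < 45, search right half
lo=9, hi=11, mid=10, arr[mid]=40 -> 40 < 45, search right half
lo=11, hi=11, mid=11, arr[mid]=45 -> Found target at index 11!

Binary search finds 45 at index 11 after 4 comparisons. The search repeatedly halves the search space by comparing with the middle element.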